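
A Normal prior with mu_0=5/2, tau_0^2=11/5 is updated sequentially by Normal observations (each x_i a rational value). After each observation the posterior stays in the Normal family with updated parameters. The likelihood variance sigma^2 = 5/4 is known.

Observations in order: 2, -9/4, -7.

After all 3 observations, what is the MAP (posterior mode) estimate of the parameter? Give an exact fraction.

obs 1: x=2 → posterior Normal(301/138, 55/69)
obs 2: x=-9/4 → posterior Normal(103/226, 55/113)
obs 3: x=-7 → posterior Normal(-513/314, 55/157)

-513/314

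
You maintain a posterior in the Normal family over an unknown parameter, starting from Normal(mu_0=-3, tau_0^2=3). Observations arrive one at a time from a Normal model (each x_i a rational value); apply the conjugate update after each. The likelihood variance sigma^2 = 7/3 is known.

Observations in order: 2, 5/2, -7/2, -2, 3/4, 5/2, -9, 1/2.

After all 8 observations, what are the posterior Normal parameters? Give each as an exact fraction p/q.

obs 1: x=2 → posterior Normal(-3/16, 21/16)
obs 2: x=5/2 → posterior Normal(39/50, 21/25)
obs 3: x=-7/2 → posterior Normal(-6/17, 21/34)
obs 4: x=-2 → posterior Normal(-30/43, 21/43)
obs 5: x=3/4 → posterior Normal(-93/208, 21/52)
obs 6: x=5/2 → posterior Normal(-3/244, 21/61)
obs 7: x=-9 → posterior Normal(-327/280, 3/10)
obs 8: x=1/2 → posterior Normal(-309/316, 21/79)

mu_0=-309/316, tau_0^2=21/79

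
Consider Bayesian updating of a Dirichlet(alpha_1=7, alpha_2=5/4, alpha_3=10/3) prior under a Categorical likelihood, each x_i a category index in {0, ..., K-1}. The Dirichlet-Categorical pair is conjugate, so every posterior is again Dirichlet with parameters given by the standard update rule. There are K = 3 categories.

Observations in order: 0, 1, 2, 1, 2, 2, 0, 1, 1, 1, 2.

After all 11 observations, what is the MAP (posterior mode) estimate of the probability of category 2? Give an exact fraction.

obs 1: x=0 → posterior Dirichlet(8, 5/4, 10/3)
obs 2: x=1 → posterior Dirichlet(8, 9/4, 10/3)
obs 3: x=2 → posterior Dirichlet(8, 9/4, 13/3)
obs 4: x=1 → posterior Dirichlet(8, 13/4, 13/3)
obs 5: x=2 → posterior Dirichlet(8, 13/4, 16/3)
obs 6: x=2 → posterior Dirichlet(8, 13/4, 19/3)
obs 7: x=0 → posterior Dirichlet(9, 13/4, 19/3)
obs 8: x=1 → posterior Dirichlet(9, 17/4, 19/3)
obs 9: x=1 → posterior Dirichlet(9, 21/4, 19/3)
obs 10: x=1 → posterior Dirichlet(9, 25/4, 19/3)
obs 11: x=2 → posterior Dirichlet(9, 25/4, 22/3)

76/235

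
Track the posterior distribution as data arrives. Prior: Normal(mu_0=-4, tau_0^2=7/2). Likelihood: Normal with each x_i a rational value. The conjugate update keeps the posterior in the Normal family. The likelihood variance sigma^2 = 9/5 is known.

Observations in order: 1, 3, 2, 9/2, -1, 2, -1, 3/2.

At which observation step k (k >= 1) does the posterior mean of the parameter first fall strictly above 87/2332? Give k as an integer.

k = 2

obs 1: x=1 → posterior Normal(-37/53, 63/53)
obs 2: x=3 → posterior Normal(17/22, 63/88)
obs 3: x=2 → posterior Normal(46/41, 21/41)
obs 4: x=9/2 → posterior Normal(591/316, 63/158)
obs 5: x=-1 → posterior Normal(521/386, 63/193)
obs 6: x=2 → posterior Normal(661/456, 21/76)
obs 7: x=-1 → posterior Normal(591/526, 63/263)
obs 8: x=3/2 → posterior Normal(174/149, 63/298)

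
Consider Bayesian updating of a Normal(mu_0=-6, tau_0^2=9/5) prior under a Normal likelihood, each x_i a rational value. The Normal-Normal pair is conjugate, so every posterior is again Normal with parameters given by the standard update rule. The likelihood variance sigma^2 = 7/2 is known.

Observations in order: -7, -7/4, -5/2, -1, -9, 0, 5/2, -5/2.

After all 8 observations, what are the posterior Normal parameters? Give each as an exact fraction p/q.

mu_0=-1185/358, tau_0^2=63/179

obs 1: x=-7 → posterior Normal(-336/53, 63/53)
obs 2: x=-7/4 → posterior Normal(-735/142, 63/71)
obs 3: x=-5/2 → posterior Normal(-825/178, 63/89)
obs 4: x=-1 → posterior Normal(-861/214, 63/107)
obs 5: x=-9 → posterior Normal(-237/50, 63/125)
obs 6: x=0 → posterior Normal(-1185/286, 63/143)
obs 7: x=5/2 → posterior Normal(-1095/322, 9/23)
obs 8: x=-5/2 → posterior Normal(-1185/358, 63/179)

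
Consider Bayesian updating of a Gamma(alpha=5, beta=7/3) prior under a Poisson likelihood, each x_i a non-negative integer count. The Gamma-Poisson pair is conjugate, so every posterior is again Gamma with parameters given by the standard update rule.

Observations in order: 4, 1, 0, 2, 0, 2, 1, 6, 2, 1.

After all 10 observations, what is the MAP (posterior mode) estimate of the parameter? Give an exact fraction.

69/37

obs 1: x=4 → posterior Gamma(9, 10/3)
obs 2: x=1 → posterior Gamma(10, 13/3)
obs 3: x=0 → posterior Gamma(10, 16/3)
obs 4: x=2 → posterior Gamma(12, 19/3)
obs 5: x=0 → posterior Gamma(12, 22/3)
obs 6: x=2 → posterior Gamma(14, 25/3)
obs 7: x=1 → posterior Gamma(15, 28/3)
obs 8: x=6 → posterior Gamma(21, 31/3)
obs 9: x=2 → posterior Gamma(23, 34/3)
obs 10: x=1 → posterior Gamma(24, 37/3)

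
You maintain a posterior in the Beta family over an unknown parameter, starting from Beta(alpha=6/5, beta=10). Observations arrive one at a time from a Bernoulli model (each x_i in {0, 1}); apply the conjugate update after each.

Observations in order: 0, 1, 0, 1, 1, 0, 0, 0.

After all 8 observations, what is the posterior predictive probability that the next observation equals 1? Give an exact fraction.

7/32

obs 1: x=0 → posterior Beta(6/5, 11)
obs 2: x=1 → posterior Beta(11/5, 11)
obs 3: x=0 → posterior Beta(11/5, 12)
obs 4: x=1 → posterior Beta(16/5, 12)
obs 5: x=1 → posterior Beta(21/5, 12)
obs 6: x=0 → posterior Beta(21/5, 13)
obs 7: x=0 → posterior Beta(21/5, 14)
obs 8: x=0 → posterior Beta(21/5, 15)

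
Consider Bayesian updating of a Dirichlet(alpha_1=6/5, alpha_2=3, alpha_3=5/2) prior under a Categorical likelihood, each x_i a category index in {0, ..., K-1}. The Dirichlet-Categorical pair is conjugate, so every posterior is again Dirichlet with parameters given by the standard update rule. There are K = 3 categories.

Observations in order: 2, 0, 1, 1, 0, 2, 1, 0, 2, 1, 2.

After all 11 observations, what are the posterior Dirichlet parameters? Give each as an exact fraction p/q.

alpha_1=21/5, alpha_2=7, alpha_3=13/2

obs 1: x=2 → posterior Dirichlet(6/5, 3, 7/2)
obs 2: x=0 → posterior Dirichlet(11/5, 3, 7/2)
obs 3: x=1 → posterior Dirichlet(11/5, 4, 7/2)
obs 4: x=1 → posterior Dirichlet(11/5, 5, 7/2)
obs 5: x=0 → posterior Dirichlet(16/5, 5, 7/2)
obs 6: x=2 → posterior Dirichlet(16/5, 5, 9/2)
obs 7: x=1 → posterior Dirichlet(16/5, 6, 9/2)
obs 8: x=0 → posterior Dirichlet(21/5, 6, 9/2)
obs 9: x=2 → posterior Dirichlet(21/5, 6, 11/2)
obs 10: x=1 → posterior Dirichlet(21/5, 7, 11/2)
obs 11: x=2 → posterior Dirichlet(21/5, 7, 13/2)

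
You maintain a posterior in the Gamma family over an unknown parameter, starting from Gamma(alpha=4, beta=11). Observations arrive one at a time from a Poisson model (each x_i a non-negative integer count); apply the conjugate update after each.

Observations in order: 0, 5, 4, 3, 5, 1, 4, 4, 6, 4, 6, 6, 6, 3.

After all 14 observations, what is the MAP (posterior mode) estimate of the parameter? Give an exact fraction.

12/5

obs 1: x=0 → posterior Gamma(4, 12)
obs 2: x=5 → posterior Gamma(9, 13)
obs 3: x=4 → posterior Gamma(13, 14)
obs 4: x=3 → posterior Gamma(16, 15)
obs 5: x=5 → posterior Gamma(21, 16)
obs 6: x=1 → posterior Gamma(22, 17)
obs 7: x=4 → posterior Gamma(26, 18)
obs 8: x=4 → posterior Gamma(30, 19)
obs 9: x=6 → posterior Gamma(36, 20)
obs 10: x=4 → posterior Gamma(40, 21)
obs 11: x=6 → posterior Gamma(46, 22)
obs 12: x=6 → posterior Gamma(52, 23)
obs 13: x=6 → posterior Gamma(58, 24)
obs 14: x=3 → posterior Gamma(61, 25)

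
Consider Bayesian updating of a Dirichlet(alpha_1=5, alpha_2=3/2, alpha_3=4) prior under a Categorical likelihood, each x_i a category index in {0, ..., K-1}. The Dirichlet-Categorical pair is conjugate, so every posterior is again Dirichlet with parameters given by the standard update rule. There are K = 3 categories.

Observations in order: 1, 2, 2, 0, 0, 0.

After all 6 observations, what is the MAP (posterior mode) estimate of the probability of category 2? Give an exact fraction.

10/27

obs 1: x=1 → posterior Dirichlet(5, 5/2, 4)
obs 2: x=2 → posterior Dirichlet(5, 5/2, 5)
obs 3: x=2 → posterior Dirichlet(5, 5/2, 6)
obs 4: x=0 → posterior Dirichlet(6, 5/2, 6)
obs 5: x=0 → posterior Dirichlet(7, 5/2, 6)
obs 6: x=0 → posterior Dirichlet(8, 5/2, 6)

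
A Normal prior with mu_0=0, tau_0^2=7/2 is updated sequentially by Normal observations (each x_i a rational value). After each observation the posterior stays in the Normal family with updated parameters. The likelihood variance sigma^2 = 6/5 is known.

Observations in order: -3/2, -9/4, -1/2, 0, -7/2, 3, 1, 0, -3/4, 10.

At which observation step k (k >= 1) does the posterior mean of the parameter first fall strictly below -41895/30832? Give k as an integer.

obs 1: x=-3/2 → posterior Normal(-105/94, 42/47)
obs 2: x=-9/4 → posterior Normal(-525/328, 21/41)
obs 3: x=-1/2 → posterior Normal(-595/468, 14/39)
obs 4: x=0 → posterior Normal(-595/608, 21/76)
obs 5: x=-7/2 → posterior Normal(-1085/748, 42/187)
obs 6: x=3 → posterior Normal(-665/888, 7/37)
obs 7: x=1 → posterior Normal(-525/1028, 42/257)
obs 8: x=0 → posterior Normal(-525/1168, 21/146)
obs 9: x=-3/4 → posterior Normal(-105/218, 14/109)
obs 10: x=10 → posterior Normal(385/724, 21/181)

k = 2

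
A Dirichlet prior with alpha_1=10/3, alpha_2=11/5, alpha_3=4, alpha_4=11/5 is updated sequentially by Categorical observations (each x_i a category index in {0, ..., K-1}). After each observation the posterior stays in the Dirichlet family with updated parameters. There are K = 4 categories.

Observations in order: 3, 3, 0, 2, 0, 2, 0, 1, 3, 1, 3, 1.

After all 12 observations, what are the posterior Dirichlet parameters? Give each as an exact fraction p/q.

alpha_1=19/3, alpha_2=26/5, alpha_3=6, alpha_4=31/5

obs 1: x=3 → posterior Dirichlet(10/3, 11/5, 4, 16/5)
obs 2: x=3 → posterior Dirichlet(10/3, 11/5, 4, 21/5)
obs 3: x=0 → posterior Dirichlet(13/3, 11/5, 4, 21/5)
obs 4: x=2 → posterior Dirichlet(13/3, 11/5, 5, 21/5)
obs 5: x=0 → posterior Dirichlet(16/3, 11/5, 5, 21/5)
obs 6: x=2 → posterior Dirichlet(16/3, 11/5, 6, 21/5)
obs 7: x=0 → posterior Dirichlet(19/3, 11/5, 6, 21/5)
obs 8: x=1 → posterior Dirichlet(19/3, 16/5, 6, 21/5)
obs 9: x=3 → posterior Dirichlet(19/3, 16/5, 6, 26/5)
obs 10: x=1 → posterior Dirichlet(19/3, 21/5, 6, 26/5)
obs 11: x=3 → posterior Dirichlet(19/3, 21/5, 6, 31/5)
obs 12: x=1 → posterior Dirichlet(19/3, 26/5, 6, 31/5)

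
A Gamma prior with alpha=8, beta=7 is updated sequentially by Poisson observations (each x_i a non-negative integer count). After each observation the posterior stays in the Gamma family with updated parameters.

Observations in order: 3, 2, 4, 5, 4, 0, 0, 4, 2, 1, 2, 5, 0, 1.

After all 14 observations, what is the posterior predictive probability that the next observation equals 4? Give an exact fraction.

20060485355949356825248362150703891615055194363525399259961/233145990882873099240578722989582278783720975811844203610112

obs 1: x=3 → posterior Gamma(11, 8)
obs 2: x=2 → posterior Gamma(13, 9)
obs 3: x=4 → posterior Gamma(17, 10)
obs 4: x=5 → posterior Gamma(22, 11)
obs 5: x=4 → posterior Gamma(26, 12)
obs 6: x=0 → posterior Gamma(26, 13)
obs 7: x=0 → posterior Gamma(26, 14)
obs 8: x=4 → posterior Gamma(30, 15)
obs 9: x=2 → posterior Gamma(32, 16)
obs 10: x=1 → posterior Gamma(33, 17)
obs 11: x=2 → posterior Gamma(35, 18)
obs 12: x=5 → posterior Gamma(40, 19)
obs 13: x=0 → posterior Gamma(40, 20)
obs 14: x=1 → posterior Gamma(41, 21)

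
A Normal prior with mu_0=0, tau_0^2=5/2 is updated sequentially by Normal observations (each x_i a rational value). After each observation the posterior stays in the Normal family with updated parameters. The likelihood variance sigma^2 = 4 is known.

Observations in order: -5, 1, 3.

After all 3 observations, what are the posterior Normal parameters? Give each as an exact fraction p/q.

mu_0=-5/23, tau_0^2=20/23

obs 1: x=-5 → posterior Normal(-25/13, 20/13)
obs 2: x=1 → posterior Normal(-10/9, 10/9)
obs 3: x=3 → posterior Normal(-5/23, 20/23)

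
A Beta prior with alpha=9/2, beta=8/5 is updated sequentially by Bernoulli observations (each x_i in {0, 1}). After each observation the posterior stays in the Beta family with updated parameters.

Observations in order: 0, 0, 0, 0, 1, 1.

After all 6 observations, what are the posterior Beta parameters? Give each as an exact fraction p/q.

obs 1: x=0 → posterior Beta(9/2, 13/5)
obs 2: x=0 → posterior Beta(9/2, 18/5)
obs 3: x=0 → posterior Beta(9/2, 23/5)
obs 4: x=0 → posterior Beta(9/2, 28/5)
obs 5: x=1 → posterior Beta(11/2, 28/5)
obs 6: x=1 → posterior Beta(13/2, 28/5)

alpha=13/2, beta=28/5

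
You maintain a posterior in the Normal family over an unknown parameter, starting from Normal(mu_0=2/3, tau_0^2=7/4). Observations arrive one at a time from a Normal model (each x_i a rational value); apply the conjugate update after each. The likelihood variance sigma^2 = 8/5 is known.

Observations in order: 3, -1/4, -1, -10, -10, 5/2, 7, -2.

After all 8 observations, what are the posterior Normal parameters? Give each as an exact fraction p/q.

obs 1: x=3 → posterior Normal(379/201, 56/67)
obs 2: x=-1/4 → posterior Normal(83/72, 28/51)
obs 3: x=-1 → posterior Normal(991/1644, 56/137)
obs 4: x=-10 → posterior Normal(-3209/2064, 14/43)
obs 5: x=-10 → posterior Normal(-7409/2484, 56/207)
obs 6: x=5/2 → posterior Normal(-6359/2904, 28/121)
obs 7: x=7 → posterior Normal(-3419/3324, 56/277)
obs 8: x=-2 → posterior Normal(-4259/3744, 7/39)

mu_0=-4259/3744, tau_0^2=7/39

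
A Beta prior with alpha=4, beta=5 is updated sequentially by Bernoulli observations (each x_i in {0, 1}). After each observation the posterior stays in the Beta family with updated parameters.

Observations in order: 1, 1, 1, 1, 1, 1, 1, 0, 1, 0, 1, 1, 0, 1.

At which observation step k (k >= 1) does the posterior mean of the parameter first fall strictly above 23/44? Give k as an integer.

obs 1: x=1 → posterior Beta(5, 5)
obs 2: x=1 → posterior Beta(6, 5)
obs 3: x=1 → posterior Beta(7, 5)
obs 4: x=1 → posterior Beta(8, 5)
obs 5: x=1 → posterior Beta(9, 5)
obs 6: x=1 → posterior Beta(10, 5)
obs 7: x=1 → posterior Beta(11, 5)
obs 8: x=0 → posterior Beta(11, 6)
obs 9: x=1 → posterior Beta(12, 6)
obs 10: x=0 → posterior Beta(12, 7)
obs 11: x=1 → posterior Beta(13, 7)
obs 12: x=1 → posterior Beta(14, 7)
obs 13: x=0 → posterior Beta(14, 8)
obs 14: x=1 → posterior Beta(15, 8)

k = 2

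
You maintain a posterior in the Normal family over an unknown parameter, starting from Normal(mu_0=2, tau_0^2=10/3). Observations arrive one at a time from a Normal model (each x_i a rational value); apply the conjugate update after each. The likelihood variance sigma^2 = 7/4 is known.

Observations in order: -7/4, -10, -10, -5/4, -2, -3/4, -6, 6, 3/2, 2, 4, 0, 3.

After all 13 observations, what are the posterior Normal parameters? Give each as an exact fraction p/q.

mu_0=-568/541, tau_0^2=70/541

obs 1: x=-7/4 → posterior Normal(-28/61, 70/61)
obs 2: x=-10 → posterior Normal(-428/101, 70/101)
obs 3: x=-10 → posterior Normal(-276/47, 70/141)
obs 4: x=-5/4 → posterior Normal(-878/181, 70/181)
obs 5: x=-2 → posterior Normal(-958/221, 70/221)
obs 6: x=-3/4 → posterior Normal(-988/261, 70/261)
obs 7: x=-6 → posterior Normal(-1228/301, 10/43)
obs 8: x=6 → posterior Normal(-988/341, 70/341)
obs 9: x=3/2 → posterior Normal(-928/381, 70/381)
obs 10: x=2 → posterior Normal(-848/421, 70/421)
obs 11: x=4 → posterior Normal(-688/461, 70/461)
obs 12: x=0 → posterior Normal(-688/501, 70/501)
obs 13: x=3 → posterior Normal(-568/541, 70/541)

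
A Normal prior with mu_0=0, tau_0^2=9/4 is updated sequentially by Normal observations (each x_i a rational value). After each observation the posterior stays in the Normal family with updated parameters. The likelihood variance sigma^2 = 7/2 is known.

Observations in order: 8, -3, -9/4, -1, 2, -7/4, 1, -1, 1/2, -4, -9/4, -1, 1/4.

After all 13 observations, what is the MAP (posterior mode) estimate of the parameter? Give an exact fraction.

-81/262

obs 1: x=8 → posterior Normal(72/23, 63/46)
obs 2: x=-3 → posterior Normal(45/32, 63/64)
obs 3: x=-9/4 → posterior Normal(99/164, 63/82)
obs 4: x=-1 → posterior Normal(63/200, 63/100)
obs 5: x=2 → posterior Normal(135/236, 63/118)
obs 6: x=-7/4 → posterior Normal(9/34, 63/136)
obs 7: x=1 → posterior Normal(27/77, 9/22)
obs 8: x=-1 → posterior Normal(9/43, 63/172)
obs 9: x=1/2 → posterior Normal(9/38, 63/190)
obs 10: x=-4 → posterior Normal(-27/208, 63/208)
obs 11: x=-9/4 → posterior Normal(-135/452, 63/226)
obs 12: x=-1 → posterior Normal(-171/488, 63/244)
obs 13: x=1/4 → posterior Normal(-81/262, 63/262)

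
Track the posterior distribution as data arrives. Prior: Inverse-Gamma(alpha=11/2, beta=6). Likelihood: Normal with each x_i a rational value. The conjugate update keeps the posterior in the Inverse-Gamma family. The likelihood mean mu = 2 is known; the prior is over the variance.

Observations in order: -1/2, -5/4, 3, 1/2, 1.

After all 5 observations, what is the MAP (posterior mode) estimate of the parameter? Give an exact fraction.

529/288

obs 1: x=-1/2 → posterior Inverse-Gamma(6, 73/8)
obs 2: x=-5/4 → posterior Inverse-Gamma(13/2, 461/32)
obs 3: x=3 → posterior Inverse-Gamma(7, 477/32)
obs 4: x=1/2 → posterior Inverse-Gamma(15/2, 513/32)
obs 5: x=1 → posterior Inverse-Gamma(8, 529/32)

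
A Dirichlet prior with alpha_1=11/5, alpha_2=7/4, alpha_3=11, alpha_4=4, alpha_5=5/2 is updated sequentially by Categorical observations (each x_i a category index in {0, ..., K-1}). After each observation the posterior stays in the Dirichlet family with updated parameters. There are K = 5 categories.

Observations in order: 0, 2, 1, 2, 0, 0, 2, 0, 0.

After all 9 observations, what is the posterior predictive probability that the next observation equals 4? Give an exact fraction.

50/609

obs 1: x=0 → posterior Dirichlet(16/5, 7/4, 11, 4, 5/2)
obs 2: x=2 → posterior Dirichlet(16/5, 7/4, 12, 4, 5/2)
obs 3: x=1 → posterior Dirichlet(16/5, 11/4, 12, 4, 5/2)
obs 4: x=2 → posterior Dirichlet(16/5, 11/4, 13, 4, 5/2)
obs 5: x=0 → posterior Dirichlet(21/5, 11/4, 13, 4, 5/2)
obs 6: x=0 → posterior Dirichlet(26/5, 11/4, 13, 4, 5/2)
obs 7: x=2 → posterior Dirichlet(26/5, 11/4, 14, 4, 5/2)
obs 8: x=0 → posterior Dirichlet(31/5, 11/4, 14, 4, 5/2)
obs 9: x=0 → posterior Dirichlet(36/5, 11/4, 14, 4, 5/2)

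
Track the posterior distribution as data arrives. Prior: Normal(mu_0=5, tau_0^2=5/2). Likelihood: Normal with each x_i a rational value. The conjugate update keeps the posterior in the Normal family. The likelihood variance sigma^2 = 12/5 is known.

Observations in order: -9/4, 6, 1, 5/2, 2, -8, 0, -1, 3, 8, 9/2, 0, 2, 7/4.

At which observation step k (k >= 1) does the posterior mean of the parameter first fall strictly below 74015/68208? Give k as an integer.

k = 6

obs 1: x=-9/4 → posterior Normal(255/196, 60/49)
obs 2: x=6 → posterior Normal(855/296, 30/37)
obs 3: x=1 → posterior Normal(955/396, 20/33)
obs 4: x=5/2 → posterior Normal(1205/496, 15/31)
obs 5: x=2 → posterior Normal(1405/596, 60/149)
obs 6: x=-8 → posterior Normal(605/696, 10/29)
obs 7: x=0 → posterior Normal(605/796, 60/199)
obs 8: x=-1 → posterior Normal(505/896, 15/56)
obs 9: x=3 → posterior Normal(805/996, 20/83)
obs 10: x=8 → posterior Normal(1605/1096, 30/137)
obs 11: x=9/2 → posterior Normal(2055/1196, 60/299)
obs 12: x=0 → posterior Normal(685/432, 5/27)
obs 13: x=2 → posterior Normal(2255/1396, 60/349)
obs 14: x=7/4 → posterior Normal(1215/748, 30/187)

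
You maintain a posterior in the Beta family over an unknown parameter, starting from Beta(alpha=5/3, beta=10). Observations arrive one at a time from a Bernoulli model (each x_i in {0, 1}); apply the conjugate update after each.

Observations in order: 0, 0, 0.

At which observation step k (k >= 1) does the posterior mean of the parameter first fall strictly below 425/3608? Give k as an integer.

k = 3

obs 1: x=0 → posterior Beta(5/3, 11)
obs 2: x=0 → posterior Beta(5/3, 12)
obs 3: x=0 → posterior Beta(5/3, 13)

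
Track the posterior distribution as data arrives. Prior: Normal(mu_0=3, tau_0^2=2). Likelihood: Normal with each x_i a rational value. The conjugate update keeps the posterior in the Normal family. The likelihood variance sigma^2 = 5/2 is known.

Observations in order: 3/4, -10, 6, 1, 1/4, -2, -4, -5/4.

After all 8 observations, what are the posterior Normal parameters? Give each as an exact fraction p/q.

mu_0=-22/37, tau_0^2=10/37

obs 1: x=3/4 → posterior Normal(2, 10/9)
obs 2: x=-10 → posterior Normal(-22/13, 10/13)
obs 3: x=6 → posterior Normal(2/17, 10/17)
obs 4: x=1 → posterior Normal(2/7, 10/21)
obs 5: x=1/4 → posterior Normal(7/25, 2/5)
obs 6: x=-2 → posterior Normal(-1/29, 10/29)
obs 7: x=-4 → posterior Normal(-17/33, 10/33)
obs 8: x=-5/4 → posterior Normal(-22/37, 10/37)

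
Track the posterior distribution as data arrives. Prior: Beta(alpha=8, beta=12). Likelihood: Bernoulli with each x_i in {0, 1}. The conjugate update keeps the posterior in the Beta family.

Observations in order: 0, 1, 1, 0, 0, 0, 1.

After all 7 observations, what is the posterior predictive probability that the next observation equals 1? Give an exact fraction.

11/27

obs 1: x=0 → posterior Beta(8, 13)
obs 2: x=1 → posterior Beta(9, 13)
obs 3: x=1 → posterior Beta(10, 13)
obs 4: x=0 → posterior Beta(10, 14)
obs 5: x=0 → posterior Beta(10, 15)
obs 6: x=0 → posterior Beta(10, 16)
obs 7: x=1 → posterior Beta(11, 16)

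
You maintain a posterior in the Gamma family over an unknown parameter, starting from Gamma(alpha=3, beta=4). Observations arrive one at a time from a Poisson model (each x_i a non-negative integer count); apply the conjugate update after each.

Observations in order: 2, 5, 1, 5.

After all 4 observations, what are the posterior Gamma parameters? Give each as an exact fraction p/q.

alpha=16, beta=8

obs 1: x=2 → posterior Gamma(5, 5)
obs 2: x=5 → posterior Gamma(10, 6)
obs 3: x=1 → posterior Gamma(11, 7)
obs 4: x=5 → posterior Gamma(16, 8)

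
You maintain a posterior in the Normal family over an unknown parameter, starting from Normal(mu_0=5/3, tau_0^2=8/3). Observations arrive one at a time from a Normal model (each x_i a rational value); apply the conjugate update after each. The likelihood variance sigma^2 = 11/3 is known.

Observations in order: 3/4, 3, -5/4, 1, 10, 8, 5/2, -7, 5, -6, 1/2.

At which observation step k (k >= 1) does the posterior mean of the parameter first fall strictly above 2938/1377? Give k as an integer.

k = 5

obs 1: x=3/4 → posterior Normal(73/57, 88/57)
obs 2: x=3 → posterior Normal(145/81, 88/81)
obs 3: x=-5/4 → posterior Normal(23/21, 88/105)
obs 4: x=1 → posterior Normal(139/129, 88/129)
obs 5: x=10 → posterior Normal(379/153, 88/153)
obs 6: x=8 → posterior Normal(571/177, 88/177)
obs 7: x=5/2 → posterior Normal(631/201, 88/201)
obs 8: x=-7 → posterior Normal(463/225, 88/225)
obs 9: x=5 → posterior Normal(583/249, 88/249)
obs 10: x=-6 → posterior Normal(439/273, 88/273)
obs 11: x=1/2 → posterior Normal(41/27, 8/27)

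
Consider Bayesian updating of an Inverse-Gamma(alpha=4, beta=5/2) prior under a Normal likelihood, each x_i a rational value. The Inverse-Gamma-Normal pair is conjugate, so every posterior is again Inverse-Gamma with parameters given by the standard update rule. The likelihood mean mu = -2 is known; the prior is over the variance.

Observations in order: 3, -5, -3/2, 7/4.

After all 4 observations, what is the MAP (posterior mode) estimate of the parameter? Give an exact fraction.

obs 1: x=3 → posterior Inverse-Gamma(9/2, 15)
obs 2: x=-5 → posterior Inverse-Gamma(5, 39/2)
obs 3: x=-3/2 → posterior Inverse-Gamma(11/2, 157/8)
obs 4: x=7/4 → posterior Inverse-Gamma(6, 853/32)

853/224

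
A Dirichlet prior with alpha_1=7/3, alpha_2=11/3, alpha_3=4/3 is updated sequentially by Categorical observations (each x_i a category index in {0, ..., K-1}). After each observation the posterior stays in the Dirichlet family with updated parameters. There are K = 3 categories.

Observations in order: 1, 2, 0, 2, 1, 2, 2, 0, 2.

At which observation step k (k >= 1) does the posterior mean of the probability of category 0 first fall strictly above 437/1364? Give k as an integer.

obs 1: x=1 → posterior Dirichlet(7/3, 14/3, 4/3)
obs 2: x=2 → posterior Dirichlet(7/3, 14/3, 7/3)
obs 3: x=0 → posterior Dirichlet(10/3, 14/3, 7/3)
obs 4: x=2 → posterior Dirichlet(10/3, 14/3, 10/3)
obs 5: x=1 → posterior Dirichlet(10/3, 17/3, 10/3)
obs 6: x=2 → posterior Dirichlet(10/3, 17/3, 13/3)
obs 7: x=2 → posterior Dirichlet(10/3, 17/3, 16/3)
obs 8: x=0 → posterior Dirichlet(13/3, 17/3, 16/3)
obs 9: x=2 → posterior Dirichlet(13/3, 17/3, 19/3)

k = 3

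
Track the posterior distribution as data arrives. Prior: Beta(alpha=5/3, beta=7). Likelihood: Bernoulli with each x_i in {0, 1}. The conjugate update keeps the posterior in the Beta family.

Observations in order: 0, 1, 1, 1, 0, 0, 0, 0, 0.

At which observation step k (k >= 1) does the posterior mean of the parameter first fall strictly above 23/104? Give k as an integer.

k = 2

obs 1: x=0 → posterior Beta(5/3, 8)
obs 2: x=1 → posterior Beta(8/3, 8)
obs 3: x=1 → posterior Beta(11/3, 8)
obs 4: x=1 → posterior Beta(14/3, 8)
obs 5: x=0 → posterior Beta(14/3, 9)
obs 6: x=0 → posterior Beta(14/3, 10)
obs 7: x=0 → posterior Beta(14/3, 11)
obs 8: x=0 → posterior Beta(14/3, 12)
obs 9: x=0 → posterior Beta(14/3, 13)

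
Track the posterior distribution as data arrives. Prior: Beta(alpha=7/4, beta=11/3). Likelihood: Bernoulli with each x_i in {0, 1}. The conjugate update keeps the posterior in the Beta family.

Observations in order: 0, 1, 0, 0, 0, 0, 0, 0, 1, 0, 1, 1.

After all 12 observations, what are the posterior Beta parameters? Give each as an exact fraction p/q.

obs 1: x=0 → posterior Beta(7/4, 14/3)
obs 2: x=1 → posterior Beta(11/4, 14/3)
obs 3: x=0 → posterior Beta(11/4, 17/3)
obs 4: x=0 → posterior Beta(11/4, 20/3)
obs 5: x=0 → posterior Beta(11/4, 23/3)
obs 6: x=0 → posterior Beta(11/4, 26/3)
obs 7: x=0 → posterior Beta(11/4, 29/3)
obs 8: x=0 → posterior Beta(11/4, 32/3)
obs 9: x=1 → posterior Beta(15/4, 32/3)
obs 10: x=0 → posterior Beta(15/4, 35/3)
obs 11: x=1 → posterior Beta(19/4, 35/3)
obs 12: x=1 → posterior Beta(23/4, 35/3)

alpha=23/4, beta=35/3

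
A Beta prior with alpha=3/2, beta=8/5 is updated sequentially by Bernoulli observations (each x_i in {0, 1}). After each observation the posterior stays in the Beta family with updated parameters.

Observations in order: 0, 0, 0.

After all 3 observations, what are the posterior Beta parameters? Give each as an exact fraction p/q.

obs 1: x=0 → posterior Beta(3/2, 13/5)
obs 2: x=0 → posterior Beta(3/2, 18/5)
obs 3: x=0 → posterior Beta(3/2, 23/5)

alpha=3/2, beta=23/5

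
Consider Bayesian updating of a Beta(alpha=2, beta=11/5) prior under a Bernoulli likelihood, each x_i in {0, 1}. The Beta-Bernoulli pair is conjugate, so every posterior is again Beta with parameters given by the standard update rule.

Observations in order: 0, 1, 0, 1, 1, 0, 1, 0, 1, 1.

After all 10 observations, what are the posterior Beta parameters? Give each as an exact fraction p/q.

obs 1: x=0 → posterior Beta(2, 16/5)
obs 2: x=1 → posterior Beta(3, 16/5)
obs 3: x=0 → posterior Beta(3, 21/5)
obs 4: x=1 → posterior Beta(4, 21/5)
obs 5: x=1 → posterior Beta(5, 21/5)
obs 6: x=0 → posterior Beta(5, 26/5)
obs 7: x=1 → posterior Beta(6, 26/5)
obs 8: x=0 → posterior Beta(6, 31/5)
obs 9: x=1 → posterior Beta(7, 31/5)
obs 10: x=1 → posterior Beta(8, 31/5)

alpha=8, beta=31/5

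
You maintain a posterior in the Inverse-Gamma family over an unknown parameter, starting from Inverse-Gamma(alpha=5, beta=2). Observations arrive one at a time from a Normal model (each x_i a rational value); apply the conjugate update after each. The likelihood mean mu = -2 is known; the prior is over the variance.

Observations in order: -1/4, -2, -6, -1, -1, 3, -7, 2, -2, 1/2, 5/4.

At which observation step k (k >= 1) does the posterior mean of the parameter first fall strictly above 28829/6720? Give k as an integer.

obs 1: x=-1/4 → posterior Inverse-Gamma(11/2, 113/32)
obs 2: x=-2 → posterior Inverse-Gamma(6, 113/32)
obs 3: x=-6 → posterior Inverse-Gamma(13/2, 369/32)
obs 4: x=-1 → posterior Inverse-Gamma(7, 385/32)
obs 5: x=-1 → posterior Inverse-Gamma(15/2, 401/32)
obs 6: x=3 → posterior Inverse-Gamma(8, 801/32)
obs 7: x=-7 → posterior Inverse-Gamma(17/2, 1201/32)
obs 8: x=2 → posterior Inverse-Gamma(9, 1457/32)
obs 9: x=-2 → posterior Inverse-Gamma(19/2, 1457/32)
obs 10: x=1/2 → posterior Inverse-Gamma(10, 1557/32)
obs 11: x=5/4 → posterior Inverse-Gamma(21/2, 863/16)

k = 7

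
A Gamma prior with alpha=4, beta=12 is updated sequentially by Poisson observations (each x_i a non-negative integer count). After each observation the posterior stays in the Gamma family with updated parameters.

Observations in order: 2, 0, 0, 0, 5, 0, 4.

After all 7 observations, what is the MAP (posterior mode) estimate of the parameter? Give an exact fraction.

obs 1: x=2 → posterior Gamma(6, 13)
obs 2: x=0 → posterior Gamma(6, 14)
obs 3: x=0 → posterior Gamma(6, 15)
obs 4: x=0 → posterior Gamma(6, 16)
obs 5: x=5 → posterior Gamma(11, 17)
obs 6: x=0 → posterior Gamma(11, 18)
obs 7: x=4 → posterior Gamma(15, 19)

14/19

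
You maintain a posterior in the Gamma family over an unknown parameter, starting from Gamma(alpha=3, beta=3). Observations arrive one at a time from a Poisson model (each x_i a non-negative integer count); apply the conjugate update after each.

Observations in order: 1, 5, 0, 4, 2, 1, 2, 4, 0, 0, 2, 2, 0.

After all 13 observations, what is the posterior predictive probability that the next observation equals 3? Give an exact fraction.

obs 1: x=1 → posterior Gamma(4, 4)
obs 2: x=5 → posterior Gamma(9, 5)
obs 3: x=0 → posterior Gamma(9, 6)
obs 4: x=4 → posterior Gamma(13, 7)
obs 5: x=2 → posterior Gamma(15, 8)
obs 6: x=1 → posterior Gamma(16, 9)
obs 7: x=2 → posterior Gamma(18, 10)
obs 8: x=4 → posterior Gamma(22, 11)
obs 9: x=0 → posterior Gamma(22, 12)
obs 10: x=0 → posterior Gamma(22, 13)
obs 11: x=2 → posterior Gamma(24, 14)
obs 12: x=2 → posterior Gamma(26, 15)
obs 13: x=0 → posterior Gamma(26, 16)

66445173861562872308851195212988416/481968572106750915091411825223071697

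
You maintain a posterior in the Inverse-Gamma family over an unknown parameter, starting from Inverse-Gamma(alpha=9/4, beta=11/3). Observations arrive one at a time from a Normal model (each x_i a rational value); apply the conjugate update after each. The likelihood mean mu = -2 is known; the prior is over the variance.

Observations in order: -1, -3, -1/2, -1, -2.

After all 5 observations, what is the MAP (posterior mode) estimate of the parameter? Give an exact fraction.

151/138

obs 1: x=-1 → posterior Inverse-Gamma(11/4, 25/6)
obs 2: x=-3 → posterior Inverse-Gamma(13/4, 14/3)
obs 3: x=-1/2 → posterior Inverse-Gamma(15/4, 139/24)
obs 4: x=-1 → posterior Inverse-Gamma(17/4, 151/24)
obs 5: x=-2 → posterior Inverse-Gamma(19/4, 151/24)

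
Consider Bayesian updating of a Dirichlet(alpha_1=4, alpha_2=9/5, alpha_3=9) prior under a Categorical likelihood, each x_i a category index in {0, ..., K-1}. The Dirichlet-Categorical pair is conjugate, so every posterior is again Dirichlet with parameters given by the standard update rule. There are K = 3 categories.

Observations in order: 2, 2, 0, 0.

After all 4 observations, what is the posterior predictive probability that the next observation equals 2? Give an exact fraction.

obs 1: x=2 → posterior Dirichlet(4, 9/5, 10)
obs 2: x=2 → posterior Dirichlet(4, 9/5, 11)
obs 3: x=0 → posterior Dirichlet(5, 9/5, 11)
obs 4: x=0 → posterior Dirichlet(6, 9/5, 11)

55/94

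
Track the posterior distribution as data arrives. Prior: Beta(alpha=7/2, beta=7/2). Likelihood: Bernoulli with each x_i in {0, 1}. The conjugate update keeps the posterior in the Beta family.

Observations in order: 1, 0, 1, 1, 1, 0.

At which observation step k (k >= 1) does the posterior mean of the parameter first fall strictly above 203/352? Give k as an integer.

k = 4

obs 1: x=1 → posterior Beta(9/2, 7/2)
obs 2: x=0 → posterior Beta(9/2, 9/2)
obs 3: x=1 → posterior Beta(11/2, 9/2)
obs 4: x=1 → posterior Beta(13/2, 9/2)
obs 5: x=1 → posterior Beta(15/2, 9/2)
obs 6: x=0 → posterior Beta(15/2, 11/2)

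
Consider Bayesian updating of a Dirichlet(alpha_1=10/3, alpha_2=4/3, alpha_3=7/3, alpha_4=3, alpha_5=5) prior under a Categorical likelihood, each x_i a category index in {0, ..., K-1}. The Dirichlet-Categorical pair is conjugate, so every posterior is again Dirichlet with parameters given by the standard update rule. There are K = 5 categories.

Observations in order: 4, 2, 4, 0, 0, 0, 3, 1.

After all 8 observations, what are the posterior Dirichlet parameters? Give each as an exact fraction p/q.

obs 1: x=4 → posterior Dirichlet(10/3, 4/3, 7/3, 3, 6)
obs 2: x=2 → posterior Dirichlet(10/3, 4/3, 10/3, 3, 6)
obs 3: x=4 → posterior Dirichlet(10/3, 4/3, 10/3, 3, 7)
obs 4: x=0 → posterior Dirichlet(13/3, 4/3, 10/3, 3, 7)
obs 5: x=0 → posterior Dirichlet(16/3, 4/3, 10/3, 3, 7)
obs 6: x=0 → posterior Dirichlet(19/3, 4/3, 10/3, 3, 7)
obs 7: x=3 → posterior Dirichlet(19/3, 4/3, 10/3, 4, 7)
obs 8: x=1 → posterior Dirichlet(19/3, 7/3, 10/3, 4, 7)

alpha_1=19/3, alpha_2=7/3, alpha_3=10/3, alpha_4=4, alpha_5=7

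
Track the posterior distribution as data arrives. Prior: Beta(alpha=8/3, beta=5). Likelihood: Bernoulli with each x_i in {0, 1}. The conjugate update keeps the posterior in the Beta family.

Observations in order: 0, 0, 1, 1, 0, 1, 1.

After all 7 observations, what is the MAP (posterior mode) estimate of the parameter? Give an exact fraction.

17/38

obs 1: x=0 → posterior Beta(8/3, 6)
obs 2: x=0 → posterior Beta(8/3, 7)
obs 3: x=1 → posterior Beta(11/3, 7)
obs 4: x=1 → posterior Beta(14/3, 7)
obs 5: x=0 → posterior Beta(14/3, 8)
obs 6: x=1 → posterior Beta(17/3, 8)
obs 7: x=1 → posterior Beta(20/3, 8)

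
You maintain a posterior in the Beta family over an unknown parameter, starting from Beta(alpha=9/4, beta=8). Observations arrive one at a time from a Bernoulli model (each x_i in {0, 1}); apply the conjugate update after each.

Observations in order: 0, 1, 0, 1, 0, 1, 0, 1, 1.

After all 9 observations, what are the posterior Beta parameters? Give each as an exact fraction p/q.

alpha=29/4, beta=12

obs 1: x=0 → posterior Beta(9/4, 9)
obs 2: x=1 → posterior Beta(13/4, 9)
obs 3: x=0 → posterior Beta(13/4, 10)
obs 4: x=1 → posterior Beta(17/4, 10)
obs 5: x=0 → posterior Beta(17/4, 11)
obs 6: x=1 → posterior Beta(21/4, 11)
obs 7: x=0 → posterior Beta(21/4, 12)
obs 8: x=1 → posterior Beta(25/4, 12)
obs 9: x=1 → posterior Beta(29/4, 12)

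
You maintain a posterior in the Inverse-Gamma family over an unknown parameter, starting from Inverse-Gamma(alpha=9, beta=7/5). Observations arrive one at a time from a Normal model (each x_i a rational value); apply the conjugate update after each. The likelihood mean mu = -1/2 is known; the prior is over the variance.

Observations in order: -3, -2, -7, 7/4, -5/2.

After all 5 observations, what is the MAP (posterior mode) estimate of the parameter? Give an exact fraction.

obs 1: x=-3 → posterior Inverse-Gamma(19/2, 181/40)
obs 2: x=-2 → posterior Inverse-Gamma(10, 113/20)
obs 3: x=-7 → posterior Inverse-Gamma(21/2, 1071/40)
obs 4: x=7/4 → posterior Inverse-Gamma(11, 4689/160)
obs 5: x=-5/2 → posterior Inverse-Gamma(23/2, 5009/160)

5009/2000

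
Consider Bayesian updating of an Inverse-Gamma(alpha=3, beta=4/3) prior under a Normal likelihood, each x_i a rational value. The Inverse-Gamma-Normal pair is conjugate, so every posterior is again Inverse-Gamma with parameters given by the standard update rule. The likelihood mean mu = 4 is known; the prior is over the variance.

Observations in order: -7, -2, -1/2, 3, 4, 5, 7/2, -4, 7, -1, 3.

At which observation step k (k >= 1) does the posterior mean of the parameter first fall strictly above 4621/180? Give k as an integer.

obs 1: x=-7 → posterior Inverse-Gamma(7/2, 371/6)
obs 2: x=-2 → posterior Inverse-Gamma(4, 479/6)
obs 3: x=-1/2 → posterior Inverse-Gamma(9/2, 2159/24)
obs 4: x=3 → posterior Inverse-Gamma(5, 2171/24)
obs 5: x=4 → posterior Inverse-Gamma(11/2, 2171/24)
obs 6: x=5 → posterior Inverse-Gamma(6, 2183/24)
obs 7: x=7/2 → posterior Inverse-Gamma(13/2, 1093/12)
obs 8: x=-4 → posterior Inverse-Gamma(7, 1477/12)
obs 9: x=7 → posterior Inverse-Gamma(15/2, 1531/12)
obs 10: x=-1 → posterior Inverse-Gamma(8, 1681/12)
obs 11: x=3 → posterior Inverse-Gamma(17/2, 1687/12)

k = 2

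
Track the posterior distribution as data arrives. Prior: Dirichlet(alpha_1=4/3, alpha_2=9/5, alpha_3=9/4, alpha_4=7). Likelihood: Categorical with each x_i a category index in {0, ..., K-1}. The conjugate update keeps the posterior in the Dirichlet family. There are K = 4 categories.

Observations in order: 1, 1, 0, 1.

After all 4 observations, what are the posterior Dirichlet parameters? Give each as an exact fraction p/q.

alpha_1=7/3, alpha_2=24/5, alpha_3=9/4, alpha_4=7

obs 1: x=1 → posterior Dirichlet(4/3, 14/5, 9/4, 7)
obs 2: x=1 → posterior Dirichlet(4/3, 19/5, 9/4, 7)
obs 3: x=0 → posterior Dirichlet(7/3, 19/5, 9/4, 7)
obs 4: x=1 → posterior Dirichlet(7/3, 24/5, 9/4, 7)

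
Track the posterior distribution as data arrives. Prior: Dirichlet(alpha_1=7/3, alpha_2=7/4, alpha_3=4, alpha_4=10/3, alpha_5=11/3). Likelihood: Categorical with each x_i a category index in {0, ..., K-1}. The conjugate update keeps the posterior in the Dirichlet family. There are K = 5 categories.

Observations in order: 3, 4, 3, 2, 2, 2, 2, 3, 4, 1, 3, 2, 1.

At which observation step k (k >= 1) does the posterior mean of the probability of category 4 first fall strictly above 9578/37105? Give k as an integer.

obs 1: x=3 → posterior Dirichlet(7/3, 7/4, 4, 13/3, 11/3)
obs 2: x=4 → posterior Dirichlet(7/3, 7/4, 4, 13/3, 14/3)
obs 3: x=3 → posterior Dirichlet(7/3, 7/4, 4, 16/3, 14/3)
obs 4: x=2 → posterior Dirichlet(7/3, 7/4, 5, 16/3, 14/3)
obs 5: x=2 → posterior Dirichlet(7/3, 7/4, 6, 16/3, 14/3)
obs 6: x=2 → posterior Dirichlet(7/3, 7/4, 7, 16/3, 14/3)
obs 7: x=2 → posterior Dirichlet(7/3, 7/4, 8, 16/3, 14/3)
obs 8: x=3 → posterior Dirichlet(7/3, 7/4, 8, 19/3, 14/3)
obs 9: x=4 → posterior Dirichlet(7/3, 7/4, 8, 19/3, 17/3)
obs 10: x=1 → posterior Dirichlet(7/3, 11/4, 8, 19/3, 17/3)
obs 11: x=3 → posterior Dirichlet(7/3, 11/4, 8, 22/3, 17/3)
obs 12: x=2 → posterior Dirichlet(7/3, 11/4, 9, 22/3, 17/3)
obs 13: x=1 → posterior Dirichlet(7/3, 15/4, 9, 22/3, 17/3)

k = 2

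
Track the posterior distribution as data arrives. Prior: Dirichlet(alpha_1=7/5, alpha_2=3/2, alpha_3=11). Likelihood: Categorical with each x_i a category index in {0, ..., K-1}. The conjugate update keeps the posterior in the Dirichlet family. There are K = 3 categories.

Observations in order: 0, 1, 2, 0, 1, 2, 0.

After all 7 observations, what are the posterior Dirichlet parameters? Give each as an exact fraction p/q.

obs 1: x=0 → posterior Dirichlet(12/5, 3/2, 11)
obs 2: x=1 → posterior Dirichlet(12/5, 5/2, 11)
obs 3: x=2 → posterior Dirichlet(12/5, 5/2, 12)
obs 4: x=0 → posterior Dirichlet(17/5, 5/2, 12)
obs 5: x=1 → posterior Dirichlet(17/5, 7/2, 12)
obs 6: x=2 → posterior Dirichlet(17/5, 7/2, 13)
obs 7: x=0 → posterior Dirichlet(22/5, 7/2, 13)

alpha_1=22/5, alpha_2=7/2, alpha_3=13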